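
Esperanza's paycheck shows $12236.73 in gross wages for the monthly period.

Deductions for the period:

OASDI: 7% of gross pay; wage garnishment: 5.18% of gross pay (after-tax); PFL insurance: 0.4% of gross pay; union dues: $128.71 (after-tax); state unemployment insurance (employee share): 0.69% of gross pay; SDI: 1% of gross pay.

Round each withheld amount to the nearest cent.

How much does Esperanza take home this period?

$10361.84

OASDI: $12236.73 × 0.07 = $856.57
PFL insurance: $12236.73 × 0.004 = $48.95
State unemployment insurance (employee share): $12236.73 × 0.0069 = $84.43
SDI: $12236.73 × 0.01 = $122.37
Wage garnishment: $12236.73 × 0.0518 = $633.86
Union dues: $128.71
Total deductions = $856.57 + $48.95 + $84.43 + $122.37 + $633.86 + $128.71 = $1874.89
Net pay = $12236.73 − $1874.89 = $10361.84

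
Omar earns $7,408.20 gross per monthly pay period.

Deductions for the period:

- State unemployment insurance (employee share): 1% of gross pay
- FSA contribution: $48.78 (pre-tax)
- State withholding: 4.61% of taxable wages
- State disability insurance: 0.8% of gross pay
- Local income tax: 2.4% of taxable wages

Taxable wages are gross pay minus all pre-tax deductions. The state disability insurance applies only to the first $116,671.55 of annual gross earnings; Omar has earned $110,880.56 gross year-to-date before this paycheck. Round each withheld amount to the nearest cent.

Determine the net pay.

$6,723.11

FSA contribution: $48.78
Taxable wages = $7,408.20 − $48.78 = $7,359.42
State withholding: $7,359.42 × 0.0461 = $339.27
Local income tax: $7,359.42 × 0.024 = $176.63
State disability insurance: only $116,671.55 − $110,880.56 = $5,790.99 of this check is subject → $5,790.99 × 0.008 = $46.33
State unemployment insurance (employee share): $7,408.20 × 0.01 = $74.08
Total deductions = $48.78 + $339.27 + $176.63 + $46.33 + $74.08 = $685.09
Net pay = $7,408.20 − $685.09 = $6,723.11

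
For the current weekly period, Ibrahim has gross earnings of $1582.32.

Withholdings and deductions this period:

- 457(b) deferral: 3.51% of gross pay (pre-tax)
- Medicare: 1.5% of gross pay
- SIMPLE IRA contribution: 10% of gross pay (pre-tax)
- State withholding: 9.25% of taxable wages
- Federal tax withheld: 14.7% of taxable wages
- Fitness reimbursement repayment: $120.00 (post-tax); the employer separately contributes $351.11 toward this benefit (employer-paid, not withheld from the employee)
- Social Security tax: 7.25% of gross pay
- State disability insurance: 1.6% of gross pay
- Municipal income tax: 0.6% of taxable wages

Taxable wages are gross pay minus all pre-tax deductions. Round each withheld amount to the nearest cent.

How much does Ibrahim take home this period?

$748.80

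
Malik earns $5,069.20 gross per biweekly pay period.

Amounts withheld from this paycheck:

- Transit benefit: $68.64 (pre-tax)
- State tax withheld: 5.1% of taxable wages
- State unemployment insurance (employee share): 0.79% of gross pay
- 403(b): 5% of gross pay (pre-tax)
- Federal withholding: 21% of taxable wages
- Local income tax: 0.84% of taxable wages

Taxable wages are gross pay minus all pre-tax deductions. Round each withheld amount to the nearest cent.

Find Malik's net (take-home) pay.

403(b): $5,069.20 × 0.05 = $253.46
Transit benefit: $68.64
Pre-tax total = $253.46 + $68.64 = $322.10
Taxable wages = $5,069.20 − $322.10 = $4,747.10
Local income tax: $4,747.10 × 0.0084 = $39.88
State tax withheld: $4,747.10 × 0.051 = $242.10
Federal withholding: $4,747.10 × 0.21 = $996.89
State unemployment insurance (employee share): $5,069.20 × 0.0079 = $40.05
Total deductions = $253.46 + $68.64 + $39.88 + $242.10 + $996.89 + $40.05 = $1,641.02
Net pay = $5,069.20 − $1,641.02 = $3,428.18

$3,428.18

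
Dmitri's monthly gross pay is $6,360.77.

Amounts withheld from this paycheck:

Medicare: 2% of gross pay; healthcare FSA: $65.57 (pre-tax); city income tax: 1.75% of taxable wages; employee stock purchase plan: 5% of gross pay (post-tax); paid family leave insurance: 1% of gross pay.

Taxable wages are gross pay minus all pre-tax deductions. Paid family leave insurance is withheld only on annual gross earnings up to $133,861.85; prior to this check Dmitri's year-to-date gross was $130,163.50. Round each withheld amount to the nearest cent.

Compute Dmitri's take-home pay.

Healthcare FSA: $65.57
Taxable wages = $6,360.77 − $65.57 = $6,295.20
City income tax: $6,295.20 × 0.0175 = $110.17
Medicare: $6,360.77 × 0.02 = $127.22
Paid family leave insurance: only $133,861.85 − $130,163.50 = $3,698.35 of this check is subject → $3,698.35 × 0.01 = $36.98
Employee stock purchase plan: $6,360.77 × 0.05 = $318.04
Total deductions = $65.57 + $110.17 + $127.22 + $36.98 + $318.04 = $657.98
Net pay = $6,360.77 − $657.98 = $5,702.79

$5,702.79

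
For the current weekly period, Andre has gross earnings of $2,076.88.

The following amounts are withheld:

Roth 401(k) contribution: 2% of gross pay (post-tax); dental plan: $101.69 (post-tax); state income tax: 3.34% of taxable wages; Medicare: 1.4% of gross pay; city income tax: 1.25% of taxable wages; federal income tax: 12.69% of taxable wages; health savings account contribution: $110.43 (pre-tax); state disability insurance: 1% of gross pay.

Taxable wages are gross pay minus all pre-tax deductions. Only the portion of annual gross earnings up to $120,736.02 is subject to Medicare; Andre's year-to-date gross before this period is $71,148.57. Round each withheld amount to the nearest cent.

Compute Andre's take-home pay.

$1,433.57

Health savings account contribution: $110.43
Taxable wages = $2,076.88 − $110.43 = $1,966.45
City income tax: $1,966.45 × 0.0125 = $24.58
Federal income tax: $1,966.45 × 0.1269 = $249.54
State income tax: $1,966.45 × 0.0334 = $65.68
Medicare: cap not yet reached, full $2,076.88 is subject → $2,076.88 × 0.014 = $29.08
State disability insurance: $2,076.88 × 0.01 = $20.77
Roth 401(k) contribution: $2,076.88 × 0.02 = $41.54
Dental plan: $101.69
Total deductions = $110.43 + $24.58 + $249.54 + $65.68 + $29.08 + $20.77 + $41.54 + $101.69 = $643.31
Net pay = $2,076.88 − $643.31 = $1,433.57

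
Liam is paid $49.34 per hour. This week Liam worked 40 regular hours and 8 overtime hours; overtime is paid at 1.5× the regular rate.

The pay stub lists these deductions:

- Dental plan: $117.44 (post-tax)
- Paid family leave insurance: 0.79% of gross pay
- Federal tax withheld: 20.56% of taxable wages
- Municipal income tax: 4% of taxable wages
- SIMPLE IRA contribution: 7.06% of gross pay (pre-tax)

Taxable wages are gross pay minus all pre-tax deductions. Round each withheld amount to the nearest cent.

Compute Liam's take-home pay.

Regular pay: 40 × $49.34 = $1,973.60
Overtime pay: 8 × $49.34 × 1.5 = $592.08
Gross pay = $1,973.60 + $592.08 = $2,565.68
SIMPLE IRA contribution: $2,565.68 × 0.0706 = $181.14
Taxable wages = $2,565.68 − $181.14 = $2,384.54
Federal tax withheld: $2,384.54 × 0.2056 = $490.26
Municipal income tax: $2,384.54 × 0.04 = $95.38
Paid family leave insurance: $2,565.68 × 0.0079 = $20.27
Dental plan: $117.44
Total deductions = $181.14 + $490.26 + $95.38 + $20.27 + $117.44 = $904.49
Net pay = $2,565.68 − $904.49 = $1,661.19

$1,661.19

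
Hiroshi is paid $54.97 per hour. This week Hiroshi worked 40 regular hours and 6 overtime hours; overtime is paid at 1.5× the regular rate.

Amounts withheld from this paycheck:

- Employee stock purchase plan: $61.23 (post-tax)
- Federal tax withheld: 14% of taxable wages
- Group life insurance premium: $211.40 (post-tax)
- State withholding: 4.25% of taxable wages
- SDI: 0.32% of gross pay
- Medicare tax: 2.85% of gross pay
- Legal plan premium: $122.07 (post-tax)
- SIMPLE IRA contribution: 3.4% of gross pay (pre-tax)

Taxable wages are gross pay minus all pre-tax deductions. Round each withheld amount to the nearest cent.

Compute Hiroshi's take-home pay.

$1,647.01

Regular pay: 40 × $54.97 = $2,198.80
Overtime pay: 6 × $54.97 × 1.5 = $494.73
Gross pay = $2,198.80 + $494.73 = $2,693.53
SIMPLE IRA contribution: $2,693.53 × 0.034 = $91.58
Taxable wages = $2,693.53 − $91.58 = $2,601.95
Federal tax withheld: $2,601.95 × 0.14 = $364.27
State withholding: $2,601.95 × 0.0425 = $110.58
Medicare tax: $2,693.53 × 0.0285 = $76.77
SDI: $2,693.53 × 0.0032 = $8.62
Employee stock purchase plan: $61.23
Legal plan premium: $122.07
Group life insurance premium: $211.40
Total deductions = $91.58 + $364.27 + $110.58 + $76.77 + $8.62 + $61.23 + $122.07 + $211.40 = $1,046.52
Net pay = $2,693.53 − $1,046.52 = $1,647.01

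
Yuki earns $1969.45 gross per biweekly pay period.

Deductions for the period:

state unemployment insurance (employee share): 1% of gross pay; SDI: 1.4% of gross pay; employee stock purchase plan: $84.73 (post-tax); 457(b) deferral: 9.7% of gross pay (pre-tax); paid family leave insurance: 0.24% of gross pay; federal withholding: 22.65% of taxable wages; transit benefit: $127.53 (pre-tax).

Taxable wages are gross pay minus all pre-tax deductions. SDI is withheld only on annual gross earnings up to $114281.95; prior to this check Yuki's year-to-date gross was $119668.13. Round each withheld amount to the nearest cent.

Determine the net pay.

$1167.81

457(b) deferral: $1969.45 × 0.097 = $191.04
Transit benefit: $127.53
Pre-tax total = $191.04 + $127.53 = $318.57
Taxable wages = $1969.45 − $318.57 = $1650.88
Federal withholding: $1650.88 × 0.2265 = $373.92
SDI: annual cap $114281.95 already reached (YTD $119668.13), so $0.00
State unemployment insurance (employee share): $1969.45 × 0.01 = $19.69
Paid family leave insurance: $1969.45 × 0.0024 = $4.73
Employee stock purchase plan: $84.73
Total deductions = $191.04 + $127.53 + $373.92 + $0.00 + $19.69 + $4.73 + $84.73 = $801.64
Net pay = $1969.45 − $801.64 = $1167.81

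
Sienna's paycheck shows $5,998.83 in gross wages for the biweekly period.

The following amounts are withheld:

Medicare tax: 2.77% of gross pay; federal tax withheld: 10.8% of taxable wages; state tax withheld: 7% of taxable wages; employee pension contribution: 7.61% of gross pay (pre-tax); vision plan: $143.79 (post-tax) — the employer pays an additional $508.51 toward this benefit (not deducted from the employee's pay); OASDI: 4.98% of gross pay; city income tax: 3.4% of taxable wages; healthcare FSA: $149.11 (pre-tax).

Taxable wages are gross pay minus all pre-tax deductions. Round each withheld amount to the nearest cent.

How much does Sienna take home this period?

$3,641.15

Healthcare FSA: $149.11
Employee pension contribution: $5,998.83 × 0.0761 = $456.51
Pre-tax total = $149.11 + $456.51 = $605.62
Taxable wages = $5,998.83 − $605.62 = $5,393.21
City income tax: $5,393.21 × 0.034 = $183.37
State tax withheld: $5,393.21 × 0.07 = $377.52
Federal tax withheld: $5,393.21 × 0.108 = $582.47
Medicare tax: $5,998.83 × 0.0277 = $166.17
OASDI: $5,998.83 × 0.0498 = $298.74
Vision plan: $143.79
(Employer's $508.51 toward vision plan is not withheld from the employee.)
Total deductions = $149.11 + $456.51 + $183.37 + $377.52 + $582.47 + $166.17 + $298.74 + $143.79 = $2,357.68
Net pay = $5,998.83 − $2,357.68 = $3,641.15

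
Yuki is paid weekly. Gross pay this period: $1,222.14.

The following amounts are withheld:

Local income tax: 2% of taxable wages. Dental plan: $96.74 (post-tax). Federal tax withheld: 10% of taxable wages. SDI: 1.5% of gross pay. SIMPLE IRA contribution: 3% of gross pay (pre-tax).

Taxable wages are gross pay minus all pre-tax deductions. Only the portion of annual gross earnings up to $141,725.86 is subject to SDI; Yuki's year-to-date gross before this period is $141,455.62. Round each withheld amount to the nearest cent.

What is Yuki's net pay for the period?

SIMPLE IRA contribution: $1,222.14 × 0.03 = $36.66
Taxable wages = $1,222.14 − $36.66 = $1,185.48
Local income tax: $1,185.48 × 0.02 = $23.71
Federal tax withheld: $1,185.48 × 0.1 = $118.55
SDI: only $141,725.86 − $141,455.62 = $270.24 of this check is subject → $270.24 × 0.015 = $4.05
Dental plan: $96.74
Total deductions = $36.66 + $23.71 + $118.55 + $4.05 + $96.74 = $279.71
Net pay = $1,222.14 − $279.71 = $942.43

$942.43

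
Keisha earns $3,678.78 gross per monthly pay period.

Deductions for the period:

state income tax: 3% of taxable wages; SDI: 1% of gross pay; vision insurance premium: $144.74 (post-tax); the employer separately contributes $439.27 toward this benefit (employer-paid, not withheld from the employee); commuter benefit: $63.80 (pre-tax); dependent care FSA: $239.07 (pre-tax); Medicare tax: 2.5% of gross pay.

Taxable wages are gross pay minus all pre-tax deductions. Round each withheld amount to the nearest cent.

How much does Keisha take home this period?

$3,001.13

Dependent care FSA: $239.07
Commuter benefit: $63.80
Pre-tax total = $239.07 + $63.80 = $302.87
Taxable wages = $3,678.78 − $302.87 = $3,375.91
State income tax: $3,375.91 × 0.03 = $101.28
SDI: $3,678.78 × 0.01 = $36.79
Medicare tax: $3,678.78 × 0.025 = $91.97
Vision insurance premium: $144.74
(Employer's $439.27 toward vision insurance premium is not withheld from the employee.)
Total deductions = $239.07 + $63.80 + $101.28 + $36.79 + $91.97 + $144.74 = $677.65
Net pay = $3,678.78 − $677.65 = $3,001.13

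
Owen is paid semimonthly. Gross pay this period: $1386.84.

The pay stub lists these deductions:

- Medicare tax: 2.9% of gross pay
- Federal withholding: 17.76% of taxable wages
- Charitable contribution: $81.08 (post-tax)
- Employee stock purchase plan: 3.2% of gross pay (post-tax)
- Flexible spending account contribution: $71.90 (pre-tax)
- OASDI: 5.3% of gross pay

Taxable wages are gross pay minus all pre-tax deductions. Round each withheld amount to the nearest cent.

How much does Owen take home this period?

Flexible spending account contribution: $71.90
Taxable wages = $1386.84 − $71.90 = $1314.94
Federal withholding: $1314.94 × 0.1776 = $233.53
OASDI: $1386.84 × 0.053 = $73.50
Medicare tax: $1386.84 × 0.029 = $40.22
Employee stock purchase plan: $1386.84 × 0.032 = $44.38
Charitable contribution: $81.08
Total deductions = $71.90 + $233.53 + $73.50 + $40.22 + $44.38 + $81.08 = $544.61
Net pay = $1386.84 − $544.61 = $842.23

$842.23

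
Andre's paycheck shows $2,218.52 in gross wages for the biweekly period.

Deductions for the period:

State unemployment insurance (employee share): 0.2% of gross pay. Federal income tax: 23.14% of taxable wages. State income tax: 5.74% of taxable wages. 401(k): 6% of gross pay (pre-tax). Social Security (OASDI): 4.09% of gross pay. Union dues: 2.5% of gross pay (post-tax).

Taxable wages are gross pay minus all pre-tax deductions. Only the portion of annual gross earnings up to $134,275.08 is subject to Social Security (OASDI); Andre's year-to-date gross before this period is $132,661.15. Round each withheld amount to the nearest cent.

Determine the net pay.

$1,357.24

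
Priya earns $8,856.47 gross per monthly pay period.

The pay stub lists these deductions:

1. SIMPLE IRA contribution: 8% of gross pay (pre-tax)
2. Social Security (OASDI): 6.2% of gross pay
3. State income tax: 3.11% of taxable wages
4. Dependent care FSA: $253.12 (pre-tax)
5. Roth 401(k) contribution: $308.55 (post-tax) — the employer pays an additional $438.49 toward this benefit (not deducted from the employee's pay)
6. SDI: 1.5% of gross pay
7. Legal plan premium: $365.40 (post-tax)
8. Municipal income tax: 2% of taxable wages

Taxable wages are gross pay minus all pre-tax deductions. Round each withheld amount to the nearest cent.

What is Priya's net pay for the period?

Dependent care FSA: $253.12
SIMPLE IRA contribution: $8,856.47 × 0.08 = $708.52
Pre-tax total = $253.12 + $708.52 = $961.64
Taxable wages = $8,856.47 − $961.64 = $7,894.83
Municipal income tax: $7,894.83 × 0.02 = $157.90
State income tax: $7,894.83 × 0.0311 = $245.53
SDI: $8,856.47 × 0.015 = $132.85
Social Security (OASDI): $8,856.47 × 0.062 = $549.10
Legal plan premium: $365.40
Roth 401(k) contribution: $308.55
(Employer's $438.49 toward Roth 401(k) contribution is not withheld from the employee.)
Total deductions = $253.12 + $708.52 + $157.90 + $245.53 + $132.85 + $549.10 + $365.40 + $308.55 = $2,720.97
Net pay = $8,856.47 − $2,720.97 = $6,135.50

$6,135.50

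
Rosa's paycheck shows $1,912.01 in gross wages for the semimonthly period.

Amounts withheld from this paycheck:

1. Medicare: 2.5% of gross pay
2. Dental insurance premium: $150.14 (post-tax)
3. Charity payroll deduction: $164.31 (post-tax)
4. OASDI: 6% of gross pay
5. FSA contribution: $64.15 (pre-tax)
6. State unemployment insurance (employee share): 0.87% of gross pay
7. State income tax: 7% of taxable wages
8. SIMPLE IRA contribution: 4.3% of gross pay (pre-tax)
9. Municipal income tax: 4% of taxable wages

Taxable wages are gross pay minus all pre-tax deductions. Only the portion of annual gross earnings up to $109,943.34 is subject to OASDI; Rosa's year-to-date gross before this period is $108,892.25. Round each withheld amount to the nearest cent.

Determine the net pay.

FSA contribution: $64.15
SIMPLE IRA contribution: $1,912.01 × 0.043 = $82.22
Pre-tax total = $64.15 + $82.22 = $146.37
Taxable wages = $1,912.01 − $146.37 = $1,765.64
Municipal income tax: $1,765.64 × 0.04 = $70.63
State income tax: $1,765.64 × 0.07 = $123.59
State unemployment insurance (employee share): $1,912.01 × 0.0087 = $16.63
Medicare: $1,912.01 × 0.025 = $47.80
OASDI: only $109,943.34 − $108,892.25 = $1,051.09 of this check is subject → $1,051.09 × 0.06 = $63.07
Charity payroll deduction: $164.31
Dental insurance premium: $150.14
Total deductions = $64.15 + $82.22 + $70.63 + $123.59 + $16.63 + $47.80 + $63.07 + $164.31 + $150.14 = $782.54
Net pay = $1,912.01 − $782.54 = $1,129.47

$1,129.47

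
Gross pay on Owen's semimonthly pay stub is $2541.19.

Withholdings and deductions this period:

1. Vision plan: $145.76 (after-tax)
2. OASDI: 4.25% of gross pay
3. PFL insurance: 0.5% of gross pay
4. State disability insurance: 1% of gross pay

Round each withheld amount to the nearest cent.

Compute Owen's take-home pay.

$2249.31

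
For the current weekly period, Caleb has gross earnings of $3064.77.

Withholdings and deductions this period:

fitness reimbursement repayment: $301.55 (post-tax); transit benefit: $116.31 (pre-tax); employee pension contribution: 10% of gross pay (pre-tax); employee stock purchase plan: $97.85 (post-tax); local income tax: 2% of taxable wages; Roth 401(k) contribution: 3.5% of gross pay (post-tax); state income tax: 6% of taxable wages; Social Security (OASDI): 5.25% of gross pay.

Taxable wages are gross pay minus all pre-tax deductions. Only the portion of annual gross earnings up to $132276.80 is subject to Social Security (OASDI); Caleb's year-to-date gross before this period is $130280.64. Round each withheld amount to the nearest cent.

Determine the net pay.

$1819.15

Transit benefit: $116.31
Employee pension contribution: $3064.77 × 0.1 = $306.48
Pre-tax total = $116.31 + $306.48 = $422.79
Taxable wages = $3064.77 − $422.79 = $2641.98
State income tax: $2641.98 × 0.06 = $158.52
Local income tax: $2641.98 × 0.02 = $52.84
Social Security (OASDI): only $132276.80 − $130280.64 = $1996.16 of this check is subject → $1996.16 × 0.0525 = $104.80
Employee stock purchase plan: $97.85
Fitness reimbursement repayment: $301.55
Roth 401(k) contribution: $3064.77 × 0.035 = $107.27
Total deductions = $116.31 + $306.48 + $158.52 + $52.84 + $104.80 + $97.85 + $301.55 + $107.27 = $1245.62
Net pay = $3064.77 − $1245.62 = $1819.15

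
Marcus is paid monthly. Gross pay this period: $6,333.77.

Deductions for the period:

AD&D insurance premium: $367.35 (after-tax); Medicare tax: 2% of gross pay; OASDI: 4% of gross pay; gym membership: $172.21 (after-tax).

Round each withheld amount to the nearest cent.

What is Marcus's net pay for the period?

OASDI: $6,333.77 × 0.04 = $253.35
Medicare tax: $6,333.77 × 0.02 = $126.68
AD&D insurance premium: $367.35
Gym membership: $172.21
Total deductions = $253.35 + $126.68 + $367.35 + $172.21 = $919.59
Net pay = $6,333.77 − $919.59 = $5,414.18

$5,414.18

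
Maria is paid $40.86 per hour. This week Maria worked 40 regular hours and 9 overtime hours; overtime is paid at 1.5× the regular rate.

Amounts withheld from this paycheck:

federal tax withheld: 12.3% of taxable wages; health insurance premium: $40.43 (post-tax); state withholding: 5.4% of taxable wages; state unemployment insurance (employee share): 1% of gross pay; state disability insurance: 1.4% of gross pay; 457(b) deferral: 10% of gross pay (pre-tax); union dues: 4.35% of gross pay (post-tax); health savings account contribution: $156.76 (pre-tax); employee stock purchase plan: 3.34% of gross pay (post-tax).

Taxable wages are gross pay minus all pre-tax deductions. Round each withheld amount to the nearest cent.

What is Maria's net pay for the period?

$1,229.17

Regular pay: 40 × $40.86 = $1,634.40
Overtime pay: 9 × $40.86 × 1.5 = $551.61
Gross pay = $1,634.40 + $551.61 = $2,186.01
Health savings account contribution: $156.76
457(b) deferral: $2,186.01 × 0.1 = $218.60
Pre-tax total = $156.76 + $218.60 = $375.36
Taxable wages = $2,186.01 − $375.36 = $1,810.65
State withholding: $1,810.65 × 0.054 = $97.78
Federal tax withheld: $1,810.65 × 0.123 = $222.71
State unemployment insurance (employee share): $2,186.01 × 0.01 = $21.86
State disability insurance: $2,186.01 × 0.014 = $30.60
Employee stock purchase plan: $2,186.01 × 0.0334 = $73.01
Union dues: $2,186.01 × 0.0435 = $95.09
Health insurance premium: $40.43
Total deductions = $156.76 + $218.60 + $97.78 + $222.71 + $21.86 + $30.60 + $73.01 + $95.09 + $40.43 = $956.84
Net pay = $2,186.01 − $956.84 = $1,229.17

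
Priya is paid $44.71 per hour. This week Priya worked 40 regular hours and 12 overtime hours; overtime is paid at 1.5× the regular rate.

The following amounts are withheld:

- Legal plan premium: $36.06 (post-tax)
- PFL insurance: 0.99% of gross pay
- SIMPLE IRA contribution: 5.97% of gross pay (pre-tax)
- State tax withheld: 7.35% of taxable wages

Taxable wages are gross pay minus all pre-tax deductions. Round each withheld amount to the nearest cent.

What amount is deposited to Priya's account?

$2,197.42

Regular pay: 40 × $44.71 = $1,788.40
Overtime pay: 12 × $44.71 × 1.5 = $804.78
Gross pay = $1,788.40 + $804.78 = $2,593.18
SIMPLE IRA contribution: $2,593.18 × 0.0597 = $154.81
Taxable wages = $2,593.18 − $154.81 = $2,438.37
State tax withheld: $2,438.37 × 0.0735 = $179.22
PFL insurance: $2,593.18 × 0.0099 = $25.67
Legal plan premium: $36.06
Total deductions = $154.81 + $179.22 + $25.67 + $36.06 = $395.76
Net pay = $2,593.18 − $395.76 = $2,197.42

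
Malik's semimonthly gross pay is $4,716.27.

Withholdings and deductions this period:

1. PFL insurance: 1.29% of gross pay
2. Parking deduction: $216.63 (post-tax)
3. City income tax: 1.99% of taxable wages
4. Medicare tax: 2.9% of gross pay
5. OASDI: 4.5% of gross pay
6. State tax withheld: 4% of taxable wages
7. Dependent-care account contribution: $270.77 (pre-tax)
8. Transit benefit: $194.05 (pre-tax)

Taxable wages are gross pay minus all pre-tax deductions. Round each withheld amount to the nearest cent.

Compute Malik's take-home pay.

$3,370.32

Dependent-care account contribution: $270.77
Transit benefit: $194.05
Pre-tax total = $270.77 + $194.05 = $464.82
Taxable wages = $4,716.27 − $464.82 = $4,251.45
City income tax: $4,251.45 × 0.0199 = $84.60
State tax withheld: $4,251.45 × 0.04 = $170.06
Medicare tax: $4,716.27 × 0.029 = $136.77
OASDI: $4,716.27 × 0.045 = $212.23
PFL insurance: $4,716.27 × 0.0129 = $60.84
Parking deduction: $216.63
Total deductions = $270.77 + $194.05 + $84.60 + $170.06 + $136.77 + $212.23 + $60.84 + $216.63 = $1,345.95
Net pay = $4,716.27 − $1,345.95 = $3,370.32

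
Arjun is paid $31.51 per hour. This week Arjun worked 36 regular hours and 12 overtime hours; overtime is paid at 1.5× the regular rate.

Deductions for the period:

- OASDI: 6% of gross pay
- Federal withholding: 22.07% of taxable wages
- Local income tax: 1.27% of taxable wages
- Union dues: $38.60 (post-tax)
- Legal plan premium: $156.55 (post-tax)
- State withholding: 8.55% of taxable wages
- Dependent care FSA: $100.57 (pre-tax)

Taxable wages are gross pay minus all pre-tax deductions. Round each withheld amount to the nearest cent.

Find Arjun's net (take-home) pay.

$793.19

Regular pay: 36 × $31.51 = $1,134.36
Overtime pay: 12 × $31.51 × 1.5 = $567.18
Gross pay = $1,134.36 + $567.18 = $1,701.54
Dependent care FSA: $100.57
Taxable wages = $1,701.54 − $100.57 = $1,600.97
State withholding: $1,600.97 × 0.0855 = $136.88
Local income tax: $1,600.97 × 0.0127 = $20.33
Federal withholding: $1,600.97 × 0.2207 = $353.33
OASDI: $1,701.54 × 0.06 = $102.09
Union dues: $38.60
Legal plan premium: $156.55
Total deductions = $100.57 + $136.88 + $20.33 + $353.33 + $102.09 + $38.60 + $156.55 = $908.35
Net pay = $1,701.54 − $908.35 = $793.19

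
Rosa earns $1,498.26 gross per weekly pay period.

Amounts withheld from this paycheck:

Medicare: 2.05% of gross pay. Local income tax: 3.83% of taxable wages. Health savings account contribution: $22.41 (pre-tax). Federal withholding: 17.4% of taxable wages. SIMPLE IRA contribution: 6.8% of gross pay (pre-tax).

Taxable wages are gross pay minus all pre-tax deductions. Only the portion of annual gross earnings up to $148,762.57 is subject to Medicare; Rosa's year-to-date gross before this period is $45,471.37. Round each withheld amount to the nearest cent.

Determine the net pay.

Health savings account contribution: $22.41
SIMPLE IRA contribution: $1,498.26 × 0.068 = $101.88
Pre-tax total = $22.41 + $101.88 = $124.29
Taxable wages = $1,498.26 − $124.29 = $1,373.97
Federal withholding: $1,373.97 × 0.174 = $239.07
Local income tax: $1,373.97 × 0.0383 = $52.62
Medicare: cap not yet reached, full $1,498.26 is subject → $1,498.26 × 0.0205 = $30.71
Total deductions = $22.41 + $101.88 + $239.07 + $52.62 + $30.71 = $446.69
Net pay = $1,498.26 − $446.69 = $1,051.57

$1,051.57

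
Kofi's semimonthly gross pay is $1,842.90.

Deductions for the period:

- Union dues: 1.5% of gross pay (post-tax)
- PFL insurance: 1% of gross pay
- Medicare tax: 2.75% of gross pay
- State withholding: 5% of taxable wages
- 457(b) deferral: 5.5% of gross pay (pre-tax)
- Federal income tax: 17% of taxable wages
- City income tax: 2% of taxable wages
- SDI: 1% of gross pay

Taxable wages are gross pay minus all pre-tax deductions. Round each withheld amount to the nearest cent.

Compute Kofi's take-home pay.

$1,208.39

457(b) deferral: $1,842.90 × 0.055 = $101.36
Taxable wages = $1,842.90 − $101.36 = $1,741.54
State withholding: $1,741.54 × 0.05 = $87.08
City income tax: $1,741.54 × 0.02 = $34.83
Federal income tax: $1,741.54 × 0.17 = $296.06
SDI: $1,842.90 × 0.01 = $18.43
PFL insurance: $1,842.90 × 0.01 = $18.43
Medicare tax: $1,842.90 × 0.0275 = $50.68
Union dues: $1,842.90 × 0.015 = $27.64
Total deductions = $101.36 + $87.08 + $34.83 + $296.06 + $18.43 + $18.43 + $50.68 + $27.64 = $634.51
Net pay = $1,842.90 − $634.51 = $1,208.39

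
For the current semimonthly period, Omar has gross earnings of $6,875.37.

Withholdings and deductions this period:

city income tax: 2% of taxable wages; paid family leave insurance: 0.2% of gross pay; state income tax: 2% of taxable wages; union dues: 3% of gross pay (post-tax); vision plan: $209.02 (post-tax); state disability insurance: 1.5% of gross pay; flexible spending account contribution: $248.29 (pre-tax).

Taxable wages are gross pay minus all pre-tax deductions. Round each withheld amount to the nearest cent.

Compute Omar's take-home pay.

$5,829.84

Flexible spending account contribution: $248.29
Taxable wages = $6,875.37 − $248.29 = $6,627.08
City income tax: $6,627.08 × 0.02 = $132.54
State income tax: $6,627.08 × 0.02 = $132.54
State disability insurance: $6,875.37 × 0.015 = $103.13
Paid family leave insurance: $6,875.37 × 0.002 = $13.75
Union dues: $6,875.37 × 0.03 = $206.26
Vision plan: $209.02
Total deductions = $248.29 + $132.54 + $132.54 + $103.13 + $13.75 + $206.26 + $209.02 = $1,045.53
Net pay = $6,875.37 − $1,045.53 = $5,829.84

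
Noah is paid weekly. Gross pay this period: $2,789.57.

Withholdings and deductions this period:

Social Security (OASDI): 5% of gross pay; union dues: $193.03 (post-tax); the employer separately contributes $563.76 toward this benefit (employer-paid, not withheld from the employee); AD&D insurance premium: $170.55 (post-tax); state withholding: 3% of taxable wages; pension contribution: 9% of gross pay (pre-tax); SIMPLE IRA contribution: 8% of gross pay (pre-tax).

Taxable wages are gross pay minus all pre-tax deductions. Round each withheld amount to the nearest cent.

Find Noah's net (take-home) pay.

$1,742.82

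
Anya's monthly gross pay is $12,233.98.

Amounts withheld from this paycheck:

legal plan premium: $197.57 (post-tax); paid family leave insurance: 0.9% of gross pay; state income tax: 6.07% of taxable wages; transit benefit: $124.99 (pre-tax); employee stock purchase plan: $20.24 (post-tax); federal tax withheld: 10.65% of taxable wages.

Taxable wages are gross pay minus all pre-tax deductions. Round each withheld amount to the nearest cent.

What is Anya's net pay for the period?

$9,756.44

Transit benefit: $124.99
Taxable wages = $12,233.98 − $124.99 = $12,108.99
State income tax: $12,108.99 × 0.0607 = $735.02
Federal tax withheld: $12,108.99 × 0.1065 = $1,289.61
Paid family leave insurance: $12,233.98 × 0.009 = $110.11
Employee stock purchase plan: $20.24
Legal plan premium: $197.57
Total deductions = $124.99 + $735.02 + $1,289.61 + $110.11 + $20.24 + $197.57 = $2,477.54
Net pay = $12,233.98 − $2,477.54 = $9,756.44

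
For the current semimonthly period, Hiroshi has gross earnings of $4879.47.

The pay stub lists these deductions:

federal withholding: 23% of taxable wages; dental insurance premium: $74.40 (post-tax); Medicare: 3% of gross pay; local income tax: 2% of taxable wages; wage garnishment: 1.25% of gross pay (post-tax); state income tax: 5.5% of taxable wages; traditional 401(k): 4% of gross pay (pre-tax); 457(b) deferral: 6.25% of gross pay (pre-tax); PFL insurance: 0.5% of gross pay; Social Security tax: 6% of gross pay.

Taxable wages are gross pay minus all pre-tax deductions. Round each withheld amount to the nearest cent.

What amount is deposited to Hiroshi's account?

457(b) deferral: $4879.47 × 0.0625 = $304.97
Traditional 401(k): $4879.47 × 0.04 = $195.18
Pre-tax total = $304.97 + $195.18 = $500.15
Taxable wages = $4879.47 − $500.15 = $4379.32
Federal withholding: $4379.32 × 0.23 = $1007.24
Local income tax: $4379.32 × 0.02 = $87.59
State income tax: $4379.32 × 0.055 = $240.86
PFL insurance: $4879.47 × 0.005 = $24.40
Medicare: $4879.47 × 0.03 = $146.38
Social Security tax: $4879.47 × 0.06 = $292.77
Dental insurance premium: $74.40
Wage garnishment: $4879.47 × 0.0125 = $60.99
Total deductions = $304.97 + $195.18 + $1007.24 + $87.59 + $240.86 + $24.40 + $146.38 + $292.77 + $74.40 + $60.99 = $2434.78
Net pay = $4879.47 − $2434.78 = $2444.69

$2444.69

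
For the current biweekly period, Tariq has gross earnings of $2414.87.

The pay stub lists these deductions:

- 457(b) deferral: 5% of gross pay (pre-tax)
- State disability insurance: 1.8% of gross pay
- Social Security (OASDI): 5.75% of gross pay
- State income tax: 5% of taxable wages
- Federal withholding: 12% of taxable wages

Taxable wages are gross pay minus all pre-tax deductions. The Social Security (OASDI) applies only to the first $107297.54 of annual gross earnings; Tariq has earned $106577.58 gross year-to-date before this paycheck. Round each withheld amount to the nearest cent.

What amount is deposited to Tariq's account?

$1819.25

457(b) deferral: $2414.87 × 0.05 = $120.74
Taxable wages = $2414.87 − $120.74 = $2294.13
State income tax: $2294.13 × 0.05 = $114.71
Federal withholding: $2294.13 × 0.12 = $275.30
Social Security (OASDI): only $107297.54 − $106577.58 = $719.96 of this check is subject → $719.96 × 0.0575 = $41.40
State disability insurance: $2414.87 × 0.018 = $43.47
Total deductions = $120.74 + $114.71 + $275.30 + $41.40 + $43.47 = $595.62
Net pay = $2414.87 − $595.62 = $1819.25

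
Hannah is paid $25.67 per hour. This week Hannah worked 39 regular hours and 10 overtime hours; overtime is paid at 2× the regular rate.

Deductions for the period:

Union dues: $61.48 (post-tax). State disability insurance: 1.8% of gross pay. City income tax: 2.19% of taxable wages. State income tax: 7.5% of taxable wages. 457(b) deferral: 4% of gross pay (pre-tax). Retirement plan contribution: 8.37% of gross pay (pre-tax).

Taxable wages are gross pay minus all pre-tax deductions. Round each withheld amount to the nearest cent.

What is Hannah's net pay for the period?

$1109.83

Regular pay: 39 × $25.67 = $1001.13
Overtime pay: 10 × $25.67 × 2 = $513.40
Gross pay = $1001.13 + $513.40 = $1514.53
Retirement plan contribution: $1514.53 × 0.0837 = $126.77
457(b) deferral: $1514.53 × 0.04 = $60.58
Pre-tax total = $126.77 + $60.58 = $187.35
Taxable wages = $1514.53 − $187.35 = $1327.18
State income tax: $1327.18 × 0.075 = $99.54
City income tax: $1327.18 × 0.0219 = $29.07
State disability insurance: $1514.53 × 0.018 = $27.26
Union dues: $61.48
Total deductions = $126.77 + $60.58 + $99.54 + $29.07 + $27.26 + $61.48 = $404.70
Net pay = $1514.53 − $404.70 = $1109.83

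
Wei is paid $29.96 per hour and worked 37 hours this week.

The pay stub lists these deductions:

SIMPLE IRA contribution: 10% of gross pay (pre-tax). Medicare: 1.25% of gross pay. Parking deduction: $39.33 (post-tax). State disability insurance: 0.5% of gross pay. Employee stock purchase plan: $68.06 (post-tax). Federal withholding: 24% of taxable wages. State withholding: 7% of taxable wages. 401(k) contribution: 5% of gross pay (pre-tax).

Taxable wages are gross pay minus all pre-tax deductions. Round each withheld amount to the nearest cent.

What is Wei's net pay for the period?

$523.35

Gross pay: 37 × $29.96 = $1108.52
401(k) contribution: $1108.52 × 0.05 = $55.43
SIMPLE IRA contribution: $1108.52 × 0.1 = $110.85
Pre-tax total = $55.43 + $110.85 = $166.28
Taxable wages = $1108.52 − $166.28 = $942.24
Federal withholding: $942.24 × 0.24 = $226.14
State withholding: $942.24 × 0.07 = $65.96
Medicare: $1108.52 × 0.0125 = $13.86
State disability insurance: $1108.52 × 0.005 = $5.54
Parking deduction: $39.33
Employee stock purchase plan: $68.06
Total deductions = $55.43 + $110.85 + $226.14 + $65.96 + $13.86 + $5.54 + $39.33 + $68.06 = $585.17
Net pay = $1108.52 − $585.17 = $523.35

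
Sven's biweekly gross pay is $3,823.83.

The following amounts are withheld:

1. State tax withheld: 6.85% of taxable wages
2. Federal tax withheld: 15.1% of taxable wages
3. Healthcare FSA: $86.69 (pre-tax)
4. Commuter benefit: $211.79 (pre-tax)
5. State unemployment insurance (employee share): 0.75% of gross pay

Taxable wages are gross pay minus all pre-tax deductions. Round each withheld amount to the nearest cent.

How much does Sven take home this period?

$2,722.85

Commuter benefit: $211.79
Healthcare FSA: $86.69
Pre-tax total = $211.79 + $86.69 = $298.48
Taxable wages = $3,823.83 − $298.48 = $3,525.35
Federal tax withheld: $3,525.35 × 0.151 = $532.33
State tax withheld: $3,525.35 × 0.0685 = $241.49
State unemployment insurance (employee share): $3,823.83 × 0.0075 = $28.68
Total deductions = $211.79 + $86.69 + $532.33 + $241.49 + $28.68 = $1,100.98
Net pay = $3,823.83 − $1,100.98 = $2,722.85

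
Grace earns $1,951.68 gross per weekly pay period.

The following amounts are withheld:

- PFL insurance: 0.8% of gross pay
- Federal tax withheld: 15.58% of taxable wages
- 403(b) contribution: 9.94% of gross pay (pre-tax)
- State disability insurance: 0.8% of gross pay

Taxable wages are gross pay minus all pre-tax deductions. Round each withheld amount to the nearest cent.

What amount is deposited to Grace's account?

$1,452.61

403(b) contribution: $1,951.68 × 0.0994 = $194.00
Taxable wages = $1,951.68 − $194.00 = $1,757.68
Federal tax withheld: $1,757.68 × 0.1558 = $273.85
State disability insurance: $1,951.68 × 0.008 = $15.61
PFL insurance: $1,951.68 × 0.008 = $15.61
Total deductions = $194.00 + $273.85 + $15.61 + $15.61 = $499.07
Net pay = $1,951.68 − $499.07 = $1,452.61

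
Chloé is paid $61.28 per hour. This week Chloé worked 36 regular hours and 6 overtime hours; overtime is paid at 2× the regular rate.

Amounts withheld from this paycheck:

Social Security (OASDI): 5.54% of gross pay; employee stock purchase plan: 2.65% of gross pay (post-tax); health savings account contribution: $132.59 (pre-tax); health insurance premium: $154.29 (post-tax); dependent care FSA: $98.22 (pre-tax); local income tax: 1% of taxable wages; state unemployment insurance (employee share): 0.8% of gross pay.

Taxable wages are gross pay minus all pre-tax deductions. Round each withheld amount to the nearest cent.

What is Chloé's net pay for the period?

Regular pay: 36 × $61.28 = $2,206.08
Overtime pay: 6 × $61.28 × 2 = $735.36
Gross pay = $2,206.08 + $735.36 = $2,941.44
Health savings account contribution: $132.59
Dependent care FSA: $98.22
Pre-tax total = $132.59 + $98.22 = $230.81
Taxable wages = $2,941.44 − $230.81 = $2,710.63
Local income tax: $2,710.63 × 0.01 = $27.11
State unemployment insurance (employee share): $2,941.44 × 0.008 = $23.53
Social Security (OASDI): $2,941.44 × 0.0554 = $162.96
Employee stock purchase plan: $2,941.44 × 0.0265 = $77.95
Health insurance premium: $154.29
Total deductions = $132.59 + $98.22 + $27.11 + $23.53 + $162.96 + $77.95 + $154.29 = $676.65
Net pay = $2,941.44 − $676.65 = $2,264.79

$2,264.79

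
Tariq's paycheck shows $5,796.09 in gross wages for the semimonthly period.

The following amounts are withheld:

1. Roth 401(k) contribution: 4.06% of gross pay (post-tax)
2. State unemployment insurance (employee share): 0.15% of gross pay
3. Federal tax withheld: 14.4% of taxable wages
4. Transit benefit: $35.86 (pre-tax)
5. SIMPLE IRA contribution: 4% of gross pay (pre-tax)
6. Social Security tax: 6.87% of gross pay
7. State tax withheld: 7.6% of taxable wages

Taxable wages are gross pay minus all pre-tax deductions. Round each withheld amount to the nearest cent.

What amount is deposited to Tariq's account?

$3,669.94

SIMPLE IRA contribution: $5,796.09 × 0.04 = $231.84
Transit benefit: $35.86
Pre-tax total = $231.84 + $35.86 = $267.70
Taxable wages = $5,796.09 − $267.70 = $5,528.39
State tax withheld: $5,528.39 × 0.076 = $420.16
Federal tax withheld: $5,528.39 × 0.144 = $796.09
Social Security tax: $5,796.09 × 0.0687 = $398.19
State unemployment insurance (employee share): $5,796.09 × 0.0015 = $8.69
Roth 401(k) contribution: $5,796.09 × 0.0406 = $235.32
Total deductions = $231.84 + $35.86 + $420.16 + $796.09 + $398.19 + $8.69 + $235.32 = $2,126.15
Net pay = $5,796.09 − $2,126.15 = $3,669.94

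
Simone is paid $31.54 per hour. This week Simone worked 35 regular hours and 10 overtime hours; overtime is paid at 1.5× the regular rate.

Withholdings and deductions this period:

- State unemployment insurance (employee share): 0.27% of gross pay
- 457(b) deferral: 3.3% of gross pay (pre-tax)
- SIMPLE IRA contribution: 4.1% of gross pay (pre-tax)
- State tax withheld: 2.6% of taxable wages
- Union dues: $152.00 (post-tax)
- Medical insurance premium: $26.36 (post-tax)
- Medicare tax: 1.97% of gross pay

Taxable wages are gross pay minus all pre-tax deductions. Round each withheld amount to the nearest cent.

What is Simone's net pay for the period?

Regular pay: 35 × $31.54 = $1103.90
Overtime pay: 10 × $31.54 × 1.5 = $473.10
Gross pay = $1103.90 + $473.10 = $1577.00
457(b) deferral: $1577.00 × 0.033 = $52.04
SIMPLE IRA contribution: $1577.00 × 0.041 = $64.66
Pre-tax total = $52.04 + $64.66 = $116.70
Taxable wages = $1577.00 − $116.70 = $1460.30
State tax withheld: $1460.30 × 0.026 = $37.97
State unemployment insurance (employee share): $1577.00 × 0.0027 = $4.26
Medicare tax: $1577.00 × 0.0197 = $31.07
Medical insurance premium: $26.36
Union dues: $152.00
Total deductions = $52.04 + $64.66 + $37.97 + $4.26 + $31.07 + $26.36 + $152.00 = $368.36
Net pay = $1577.00 − $368.36 = $1208.64

$1208.64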